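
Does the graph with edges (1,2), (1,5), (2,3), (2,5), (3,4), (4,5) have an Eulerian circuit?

Step 1: Find the degree of each vertex:
  deg(1) = 2
  deg(2) = 3
  deg(3) = 2
  deg(4) = 2
  deg(5) = 3

Step 2: Count vertices with odd degree:
  Odd-degree vertices: 2, 5 (2 total)

Step 3: Apply Euler's theorem:
  - Eulerian circuit exists iff graph is connected and all vertices have even degree
  - Eulerian path exists iff graph is connected and has 0 or 2 odd-degree vertices

Graph is connected with exactly 2 odd-degree vertices (2, 5).
Eulerian path exists (starting and ending at the odd-degree vertices), but no Eulerian circuit.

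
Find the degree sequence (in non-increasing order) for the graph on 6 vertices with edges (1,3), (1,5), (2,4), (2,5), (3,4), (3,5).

Step 1: Count edges incident to each vertex:
  deg(1) = 2 (neighbors: 3, 5)
  deg(2) = 2 (neighbors: 4, 5)
  deg(3) = 3 (neighbors: 1, 4, 5)
  deg(4) = 2 (neighbors: 2, 3)
  deg(5) = 3 (neighbors: 1, 2, 3)
  deg(6) = 0 (neighbors: none)

Step 2: Sort degrees in non-increasing order:
  Degrees: [2, 2, 3, 2, 3, 0] -> sorted: [3, 3, 2, 2, 2, 0]

Degree sequence: [3, 3, 2, 2, 2, 0]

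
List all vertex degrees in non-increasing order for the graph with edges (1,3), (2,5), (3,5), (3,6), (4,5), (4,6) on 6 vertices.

Step 1: Count edges incident to each vertex:
  deg(1) = 1 (neighbors: 3)
  deg(2) = 1 (neighbors: 5)
  deg(3) = 3 (neighbors: 1, 5, 6)
  deg(4) = 2 (neighbors: 5, 6)
  deg(5) = 3 (neighbors: 2, 3, 4)
  deg(6) = 2 (neighbors: 3, 4)

Step 2: Sort degrees in non-increasing order:
  Degrees: [1, 1, 3, 2, 3, 2] -> sorted: [3, 3, 2, 2, 1, 1]

Degree sequence: [3, 3, 2, 2, 1, 1]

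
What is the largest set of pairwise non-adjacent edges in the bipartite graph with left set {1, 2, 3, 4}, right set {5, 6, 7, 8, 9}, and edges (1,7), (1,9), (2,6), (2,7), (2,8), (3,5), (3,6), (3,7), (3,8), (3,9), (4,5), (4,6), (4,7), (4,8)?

Step 1: List the neighbors of each left vertex:
  1: 7, 9
  2: 6, 7, 8
  3: 5, 6, 7, 8, 9
  4: 5, 6, 7, 8

Step 2: Greedily match left vertices, then look for augmenting paths:
  Match 1 -- 7
  Match 2 -- 6
  Match 3 -- 5
  Match 4 -- 8
  No augmenting path remains.

Step 3: Verify this is maximum:
  Matching size 4 = min(|L|, |R|) = min(4, 5), which is an upper bound, so this matching is maximum.

Maximum matching: {(1,7), (2,6), (3,5), (4,8)}
Size: 4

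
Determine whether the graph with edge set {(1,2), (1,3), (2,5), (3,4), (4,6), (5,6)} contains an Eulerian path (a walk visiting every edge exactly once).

Step 1: Find the degree of each vertex:
  deg(1) = 2
  deg(2) = 2
  deg(3) = 2
  deg(4) = 2
  deg(5) = 2
  deg(6) = 2

Step 2: Count vertices with odd degree:
  All vertices have even degree (0 odd-degree vertices)

Step 3: Apply Euler's theorem:
  - Eulerian circuit exists iff graph is connected and all vertices have even degree
  - Eulerian path exists iff graph is connected and has 0 or 2 odd-degree vertices

Graph is connected with 0 odd-degree vertices.
Both Eulerian circuit and Eulerian path exist.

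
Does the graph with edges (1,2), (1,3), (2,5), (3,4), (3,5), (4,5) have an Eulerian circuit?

Step 1: Find the degree of each vertex:
  deg(1) = 2
  deg(2) = 2
  deg(3) = 3
  deg(4) = 2
  deg(5) = 3

Step 2: Count vertices with odd degree:
  Odd-degree vertices: 3, 5 (2 total)

Step 3: Apply Euler's theorem:
  - Eulerian circuit exists iff graph is connected and all vertices have even degree
  - Eulerian path exists iff graph is connected and has 0 or 2 odd-degree vertices

Graph is connected with exactly 2 odd-degree vertices (3, 5).
Eulerian path exists (starting and ending at the odd-degree vertices), but no Eulerian circuit.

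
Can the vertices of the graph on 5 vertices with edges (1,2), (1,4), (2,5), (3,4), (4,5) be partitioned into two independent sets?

Step 1: Attempt 2-coloring using BFS:
  Start at vertex 1, assign color 0
  Color vertex 2 with color 1 (neighbor of 1)
  Color vertex 4 with color 1 (neighbor of 1)
  Color vertex 5 with color 0 (neighbor of 2)
  Color vertex 3 with color 0 (neighbor of 4)

Step 2: 2-coloring succeeded. No conflicts found.
  Set A (color 0): {1, 3, 5}
  Set B (color 1): {2, 4}

The graph is bipartite with partition {1, 3, 5}, {2, 4}.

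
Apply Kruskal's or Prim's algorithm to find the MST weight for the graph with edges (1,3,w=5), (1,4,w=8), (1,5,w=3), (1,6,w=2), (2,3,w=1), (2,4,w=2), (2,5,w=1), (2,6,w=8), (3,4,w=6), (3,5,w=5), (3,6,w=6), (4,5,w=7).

Apply Kruskal's algorithm (sort edges by weight, add if no cycle):

Sorted edges by weight:
  (2,5) w=1
  (2,3) w=1
  (1,6) w=2
  (2,4) w=2
  (1,5) w=3
  (1,3) w=5
  (3,5) w=5
  (3,6) w=6
  (3,4) w=6
  (4,5) w=7
  (1,4) w=8
  (2,6) w=8

Add edge (2,5) w=1 -- no cycle. Running total: 1
Add edge (2,3) w=1 -- no cycle. Running total: 2
Add edge (1,6) w=2 -- no cycle. Running total: 4
Add edge (2,4) w=2 -- no cycle. Running total: 6
Add edge (1,5) w=3 -- no cycle. Running total: 9

MST edges: (2,5,w=1), (2,3,w=1), (1,6,w=2), (2,4,w=2), (1,5,w=3)
Total MST weight: 1 + 1 + 2 + 2 + 3 = 9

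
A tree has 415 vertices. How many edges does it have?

A tree on n vertices always has exactly n - 1 edges.
For n = 415: edges = 415 - 1 = 414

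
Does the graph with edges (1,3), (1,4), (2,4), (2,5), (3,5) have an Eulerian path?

Step 1: Find the degree of each vertex:
  deg(1) = 2
  deg(2) = 2
  deg(3) = 2
  deg(4) = 2
  deg(5) = 2

Step 2: Count vertices with odd degree:
  All vertices have even degree (0 odd-degree vertices)

Step 3: Apply Euler's theorem:
  - Eulerian circuit exists iff graph is connected and all vertices have even degree
  - Eulerian path exists iff graph is connected and has 0 or 2 odd-degree vertices

Graph is connected with 0 odd-degree vertices.
Both Eulerian circuit and Eulerian path exist.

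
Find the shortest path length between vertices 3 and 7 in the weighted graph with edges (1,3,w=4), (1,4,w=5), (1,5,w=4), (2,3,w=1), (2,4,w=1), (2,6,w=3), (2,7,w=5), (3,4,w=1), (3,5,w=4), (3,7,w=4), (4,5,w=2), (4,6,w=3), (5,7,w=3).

Step 1: Build adjacency list with weights:
  1: 3(w=4), 4(w=5), 5(w=4)
  2: 3(w=1), 4(w=1), 6(w=3), 7(w=5)
  3: 1(w=4), 2(w=1), 4(w=1), 5(w=4), 7(w=4)
  4: 1(w=5), 2(w=1), 3(w=1), 5(w=2), 6(w=3)
  5: 1(w=4), 3(w=4), 4(w=2), 7(w=3)
  6: 2(w=3), 4(w=3)
  7: 2(w=5), 3(w=4), 5(w=3)

Step 2: Apply Dijkstra's algorithm from vertex 3:
  Visit vertex 3 (distance=0)
    Update dist[1] = 4
    Update dist[2] = 1
    Update dist[4] = 1
    Update dist[5] = 4
    Update dist[7] = 4
  Visit vertex 2 (distance=1)
    Update dist[6] = 4
  Visit vertex 4 (distance=1)
    Update dist[5] = 3
  Visit vertex 5 (distance=3)
  Visit vertex 1 (distance=4)
  Visit vertex 6 (distance=4)
  Visit vertex 7 (distance=4)

Step 3: Shortest path: 3 -> 7
Total weight: 4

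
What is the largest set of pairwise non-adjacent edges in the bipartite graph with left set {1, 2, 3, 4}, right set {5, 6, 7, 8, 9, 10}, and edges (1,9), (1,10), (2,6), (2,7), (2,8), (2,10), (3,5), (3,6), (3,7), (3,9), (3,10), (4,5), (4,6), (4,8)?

Step 1: List the neighbors of each left vertex:
  1: 9, 10
  2: 6, 7, 8, 10
  3: 5, 6, 7, 9, 10
  4: 5, 6, 8

Step 2: Greedily match left vertices, then look for augmenting paths:
  Match 1 -- 9
  Match 2 -- 6
  Match 3 -- 5
  Match 4 -- 8
  No augmenting path remains.

Step 3: Verify this is maximum:
  Matching size 4 = min(|L|, |R|) = min(4, 6), which is an upper bound, so this matching is maximum.

Maximum matching: {(1,9), (2,6), (3,5), (4,8)}
Size: 4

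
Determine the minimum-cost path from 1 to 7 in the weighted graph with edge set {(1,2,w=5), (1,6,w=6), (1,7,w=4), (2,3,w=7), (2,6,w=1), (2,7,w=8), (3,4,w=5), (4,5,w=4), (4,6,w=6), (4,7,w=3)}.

Step 1: Build adjacency list with weights:
  1: 2(w=5), 6(w=6), 7(w=4)
  2: 1(w=5), 3(w=7), 6(w=1), 7(w=8)
  3: 2(w=7), 4(w=5)
  4: 3(w=5), 5(w=4), 6(w=6), 7(w=3)
  5: 4(w=4)
  6: 1(w=6), 2(w=1), 4(w=6)
  7: 1(w=4), 2(w=8), 4(w=3)

Step 2: Apply Dijkstra's algorithm from vertex 1:
  Visit vertex 1 (distance=0)
    Update dist[2] = 5
    Update dist[6] = 6
    Update dist[7] = 4
  Visit vertex 7 (distance=4)
    Update dist[4] = 7

Step 3: Shortest path: 1 -> 7
Total weight: 4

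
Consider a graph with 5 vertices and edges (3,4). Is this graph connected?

Step 1: Build adjacency list from edges:
  1: (none)
  2: (none)
  3: 4
  4: 3
  5: (none)

Step 2: Run BFS/DFS from vertex 1:
  Visited: {1}
  Reached 1 of 5 vertices

Step 3: Only 1 of 5 vertices reached. Graph is disconnected.
Connected components: {1}, {2}, {3, 4}, {5}
Answer: No, the graph is not connected (4 components).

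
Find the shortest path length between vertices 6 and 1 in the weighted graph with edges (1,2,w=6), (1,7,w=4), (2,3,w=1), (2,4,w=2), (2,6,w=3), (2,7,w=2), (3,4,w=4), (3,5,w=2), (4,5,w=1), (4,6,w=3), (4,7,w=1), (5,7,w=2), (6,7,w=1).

Step 1: Build adjacency list with weights:
  1: 2(w=6), 7(w=4)
  2: 1(w=6), 3(w=1), 4(w=2), 6(w=3), 7(w=2)
  3: 2(w=1), 4(w=4), 5(w=2)
  4: 2(w=2), 3(w=4), 5(w=1), 6(w=3), 7(w=1)
  5: 3(w=2), 4(w=1), 7(w=2)
  6: 2(w=3), 4(w=3), 7(w=1)
  7: 1(w=4), 2(w=2), 4(w=1), 5(w=2), 6(w=1)

Step 2: Apply Dijkstra's algorithm from vertex 6:
  Visit vertex 6 (distance=0)
    Update dist[2] = 3
    Update dist[4] = 3
    Update dist[7] = 1
  Visit vertex 7 (distance=1)
    Update dist[1] = 5
    Update dist[4] = 2
    Update dist[5] = 3
  Visit vertex 4 (distance=2)
    Update dist[3] = 6
  Visit vertex 2 (distance=3)
    Update dist[3] = 4
  Visit vertex 5 (distance=3)
  Visit vertex 3 (distance=4)
  Visit vertex 1 (distance=5)

Step 3: Shortest path: 6 -> 7 -> 1
Total weight: 1 + 4 = 5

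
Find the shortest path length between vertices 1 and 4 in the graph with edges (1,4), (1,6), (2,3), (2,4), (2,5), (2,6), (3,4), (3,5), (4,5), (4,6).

Step 1: Build adjacency list:
  1: 4, 6
  2: 3, 4, 5, 6
  3: 2, 4, 5
  4: 1, 2, 3, 5, 6
  5: 2, 3, 4
  6: 1, 2, 4

Step 2: BFS from vertex 1 to find shortest path to 4:
  vertex 4 reached at distance 1

Step 3: Shortest path: 1 -> 4
Path length: 1 edge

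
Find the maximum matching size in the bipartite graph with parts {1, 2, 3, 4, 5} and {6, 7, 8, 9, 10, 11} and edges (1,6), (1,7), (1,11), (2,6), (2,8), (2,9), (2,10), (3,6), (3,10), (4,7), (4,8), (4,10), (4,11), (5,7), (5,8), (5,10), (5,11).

Step 1: List the neighbors of each left vertex:
  1: 6, 7, 11
  2: 6, 8, 9, 10
  3: 6, 10
  4: 7, 8, 10, 11
  5: 7, 8, 10, 11

Step 2: Greedily match left vertices, then look for augmenting paths:
  Match 1 -- 6
  Match 2 -- 8
  Match 3 -- 10
  Match 4 -- 7
  Match 5 -- 11
  No augmenting path remains.

Step 3: Verify this is maximum:
  Matching size 5 = min(|L|, |R|) = min(5, 6), which is an upper bound, so this matching is maximum.

Maximum matching: {(1,6), (2,8), (3,10), (4,7), (5,11)}
Size: 5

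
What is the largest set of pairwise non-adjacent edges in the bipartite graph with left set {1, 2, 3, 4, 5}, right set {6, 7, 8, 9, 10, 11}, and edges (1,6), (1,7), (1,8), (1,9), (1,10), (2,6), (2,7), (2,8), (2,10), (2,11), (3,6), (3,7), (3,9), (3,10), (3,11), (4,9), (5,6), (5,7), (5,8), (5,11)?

Step 1: List the neighbors of each left vertex:
  1: 6, 7, 8, 9, 10
  2: 6, 7, 8, 10, 11
  3: 6, 7, 9, 10, 11
  4: 9
  5: 6, 7, 8, 11

Step 2: Greedily match left vertices, then look for augmenting paths:
  Match 1 -- 6
  Match 2 -- 7
  Match 3 -- 10
  Match 4 -- 9
  Match 5 -- 8
  No augmenting path remains.

Step 3: Verify this is maximum:
  Matching size 5 = min(|L|, |R|) = min(5, 6), which is an upper bound, so this matching is maximum.

Maximum matching: {(1,6), (2,7), (3,10), (4,9), (5,8)}
Size: 5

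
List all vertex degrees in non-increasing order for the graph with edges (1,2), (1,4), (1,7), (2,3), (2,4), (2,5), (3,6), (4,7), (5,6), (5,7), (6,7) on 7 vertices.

Step 1: Count edges incident to each vertex:
  deg(1) = 3 (neighbors: 2, 4, 7)
  deg(2) = 4 (neighbors: 1, 3, 4, 5)
  deg(3) = 2 (neighbors: 2, 6)
  deg(4) = 3 (neighbors: 1, 2, 7)
  deg(5) = 3 (neighbors: 2, 6, 7)
  deg(6) = 3 (neighbors: 3, 5, 7)
  deg(7) = 4 (neighbors: 1, 4, 5, 6)

Step 2: Sort degrees in non-increasing order:
  Degrees: [3, 4, 2, 3, 3, 3, 4] -> sorted: [4, 4, 3, 3, 3, 3, 2]

Degree sequence: [4, 4, 3, 3, 3, 3, 2]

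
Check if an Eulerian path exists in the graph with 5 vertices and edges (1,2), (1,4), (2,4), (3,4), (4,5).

Step 1: Find the degree of each vertex:
  deg(1) = 2
  deg(2) = 2
  deg(3) = 1
  deg(4) = 4
  deg(5) = 1

Step 2: Count vertices with odd degree:
  Odd-degree vertices: 3, 5 (2 total)

Step 3: Apply Euler's theorem:
  - Eulerian circuit exists iff graph is connected and all vertices have even degree
  - Eulerian path exists iff graph is connected and has 0 or 2 odd-degree vertices

Graph is connected with exactly 2 odd-degree vertices (3, 5).
Eulerian path exists (starting and ending at the odd-degree vertices), but no Eulerian circuit.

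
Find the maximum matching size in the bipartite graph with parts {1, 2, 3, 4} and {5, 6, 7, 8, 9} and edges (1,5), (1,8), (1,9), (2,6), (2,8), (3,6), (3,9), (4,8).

Step 1: List the neighbors of each left vertex:
  1: 5, 8, 9
  2: 6, 8
  3: 6, 9
  4: 8

Step 2: Greedily match left vertices, then look for augmenting paths:
  Match 1 -- 5
  Match 2 -- 6
  Match 3 -- 9
  Match 4 -- 8
  No augmenting path remains.

Step 3: Verify this is maximum:
  Matching size 4 = min(|L|, |R|) = min(4, 5), which is an upper bound, so this matching is maximum.

Maximum matching: {(1,5), (2,6), (3,9), (4,8)}
Size: 4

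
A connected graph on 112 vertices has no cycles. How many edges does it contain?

A tree on n vertices always has exactly n - 1 edges.
For n = 112: edges = 112 - 1 = 111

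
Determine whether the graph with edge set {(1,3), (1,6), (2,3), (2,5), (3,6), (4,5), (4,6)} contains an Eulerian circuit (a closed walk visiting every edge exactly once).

Step 1: Find the degree of each vertex:
  deg(1) = 2
  deg(2) = 2
  deg(3) = 3
  deg(4) = 2
  deg(5) = 2
  deg(6) = 3

Step 2: Count vertices with odd degree:
  Odd-degree vertices: 3, 6 (2 total)

Step 3: Apply Euler's theorem:
  - Eulerian circuit exists iff graph is connected and all vertices have even degree
  - Eulerian path exists iff graph is connected and has 0 or 2 odd-degree vertices

Graph is connected with exactly 2 odd-degree vertices (3, 6).
Eulerian path exists (starting and ending at the odd-degree vertices), but no Eulerian circuit.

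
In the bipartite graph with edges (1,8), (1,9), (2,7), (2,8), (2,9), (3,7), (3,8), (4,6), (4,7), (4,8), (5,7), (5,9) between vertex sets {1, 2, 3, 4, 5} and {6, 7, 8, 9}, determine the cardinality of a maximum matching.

Step 1: List the neighbors of each left vertex:
  1: 8, 9
  2: 7, 8, 9
  3: 7, 8
  4: 6, 7, 8
  5: 7, 9

Step 2: Greedily match left vertices, then look for augmenting paths:
  Match 1 -- 8
  Match 2 -- 7
  Match 4 -- 6
  Match 5 -- 9
  No augmenting path remains.

Step 3: Verify this is maximum:
  Matching size 4 = min(|L|, |R|) = min(5, 4), which is an upper bound, so this matching is maximum.

Maximum matching: {(1,8), (2,7), (4,6), (5,9)}
Size: 4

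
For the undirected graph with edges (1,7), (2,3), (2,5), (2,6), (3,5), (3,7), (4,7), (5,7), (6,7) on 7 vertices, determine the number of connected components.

Step 1: Build adjacency list from edges:
  1: 7
  2: 3, 5, 6
  3: 2, 5, 7
  4: 7
  5: 2, 3, 7
  6: 2, 7
  7: 1, 3, 4, 5, 6

Step 2: Run BFS/DFS from vertex 1:
  Visited: {1, 7, 3, 4, 5, 6, 2}
  Reached 7 of 7 vertices

Step 3: All 7 vertices reached from vertex 1, so the graph is connected.
Number of connected components: 1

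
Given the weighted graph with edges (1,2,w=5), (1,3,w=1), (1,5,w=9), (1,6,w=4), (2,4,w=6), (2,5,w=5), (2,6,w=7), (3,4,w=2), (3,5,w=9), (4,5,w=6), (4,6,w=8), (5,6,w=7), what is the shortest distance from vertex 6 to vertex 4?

Step 1: Build adjacency list with weights:
  1: 2(w=5), 3(w=1), 5(w=9), 6(w=4)
  2: 1(w=5), 4(w=6), 5(w=5), 6(w=7)
  3: 1(w=1), 4(w=2), 5(w=9)
  4: 2(w=6), 3(w=2), 5(w=6), 6(w=8)
  5: 1(w=9), 2(w=5), 3(w=9), 4(w=6), 6(w=7)
  6: 1(w=4), 2(w=7), 4(w=8), 5(w=7)

Step 2: Apply Dijkstra's algorithm from vertex 6:
  Visit vertex 6 (distance=0)
    Update dist[1] = 4
    Update dist[2] = 7
    Update dist[4] = 8
    Update dist[5] = 7
  Visit vertex 1 (distance=4)
    Update dist[3] = 5
  Visit vertex 3 (distance=5)
    Update dist[4] = 7
  Visit vertex 2 (distance=7)
  Visit vertex 4 (distance=7)

Step 3: Shortest path: 6 -> 1 -> 3 -> 4
Total weight: 4 + 1 + 2 = 7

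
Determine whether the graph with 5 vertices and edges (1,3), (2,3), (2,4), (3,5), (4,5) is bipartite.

Step 1: Attempt 2-coloring using BFS:
  Start at vertex 1, assign color 0
  Color vertex 3 with color 1 (neighbor of 1)
  Color vertex 2 with color 0 (neighbor of 3)
  Color vertex 5 with color 0 (neighbor of 3)
  Color vertex 4 with color 1 (neighbor of 2)

Step 2: 2-coloring succeeded. No conflicts found.
  Set A (color 0): {1, 2, 5}
  Set B (color 1): {3, 4}

The graph is bipartite with partition {1, 2, 5}, {3, 4}.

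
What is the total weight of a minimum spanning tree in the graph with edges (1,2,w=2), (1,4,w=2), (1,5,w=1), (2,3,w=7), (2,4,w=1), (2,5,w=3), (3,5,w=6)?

Apply Kruskal's algorithm (sort edges by weight, add if no cycle):

Sorted edges by weight:
  (1,5) w=1
  (2,4) w=1
  (1,2) w=2
  (1,4) w=2
  (2,5) w=3
  (3,5) w=6
  (2,3) w=7

Add edge (1,5) w=1 -- no cycle. Running total: 1
Add edge (2,4) w=1 -- no cycle. Running total: 2
Add edge (1,2) w=2 -- no cycle. Running total: 4
Skip edge (1,4) w=2 -- would create cycle
Skip edge (2,5) w=3 -- would create cycle
Add edge (3,5) w=6 -- no cycle. Running total: 10

MST edges: (1,5,w=1), (2,4,w=1), (1,2,w=2), (3,5,w=6)
Total MST weight: 1 + 1 + 2 + 6 = 10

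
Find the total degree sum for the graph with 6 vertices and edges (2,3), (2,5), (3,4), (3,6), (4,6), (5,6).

Step 1: Count edges incident to each vertex:
  deg(1) = 0 (neighbors: none)
  deg(2) = 2 (neighbors: 3, 5)
  deg(3) = 3 (neighbors: 2, 4, 6)
  deg(4) = 2 (neighbors: 3, 6)
  deg(5) = 2 (neighbors: 2, 6)
  deg(6) = 3 (neighbors: 3, 4, 5)

Step 2: Sum all degrees:
  0 + 2 + 3 + 2 + 2 + 3 = 12

Verification: sum of degrees = 2 * |E| = 2 * 6 = 12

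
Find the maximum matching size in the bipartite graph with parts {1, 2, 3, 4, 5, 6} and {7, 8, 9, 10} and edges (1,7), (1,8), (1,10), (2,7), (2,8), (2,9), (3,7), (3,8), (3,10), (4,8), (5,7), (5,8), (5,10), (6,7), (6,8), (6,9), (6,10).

Step 1: List the neighbors of each left vertex:
  1: 7, 8, 10
  2: 7, 8, 9
  3: 7, 8, 10
  4: 8
  5: 7, 8, 10
  6: 7, 8, 9, 10

Step 2: Greedily match left vertices, then look for augmenting paths:
  Match 1 -- 7
  Match 2 -- 8
  Match 3 -- 10
  Match 6 -- 9
  No augmenting path remains.

Step 3: Verify this is maximum:
  Matching size 4 = min(|L|, |R|) = min(6, 4), which is an upper bound, so this matching is maximum.

Maximum matching: {(1,7), (2,8), (3,10), (6,9)}
Size: 4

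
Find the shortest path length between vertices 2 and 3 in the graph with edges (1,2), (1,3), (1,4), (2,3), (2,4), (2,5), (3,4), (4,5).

Step 1: Build adjacency list:
  1: 2, 3, 4
  2: 1, 3, 4, 5
  3: 1, 2, 4
  4: 1, 2, 3, 5
  5: 2, 4

Step 2: BFS from vertex 2 to find shortest path to 3:
  vertex 1 reached at distance 1
  vertex 3 reached at distance 1

Step 3: Shortest path: 2 -> 3
Path length: 1 edge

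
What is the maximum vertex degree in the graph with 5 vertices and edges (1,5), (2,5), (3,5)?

Step 1: Count edges incident to each vertex:
  deg(1) = 1 (neighbors: 5)
  deg(2) = 1 (neighbors: 5)
  deg(3) = 1 (neighbors: 5)
  deg(4) = 0 (neighbors: none)
  deg(5) = 3 (neighbors: 1, 2, 3)

Step 2: Find maximum:
  max(1, 1, 1, 0, 3) = 3 (vertex 5)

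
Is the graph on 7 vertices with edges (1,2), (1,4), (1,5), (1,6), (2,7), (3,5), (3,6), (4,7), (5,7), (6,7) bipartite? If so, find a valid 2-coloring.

Step 1: Attempt 2-coloring using BFS:
  Start at vertex 1, assign color 0
  Color vertex 2 with color 1 (neighbor of 1)
  Color vertex 4 with color 1 (neighbor of 1)
  Color vertex 5 with color 1 (neighbor of 1)
  Color vertex 6 with color 1 (neighbor of 1)
  Color vertex 7 with color 0 (neighbor of 2)
  Color vertex 3 with color 0 (neighbor of 5)

Step 2: 2-coloring succeeded. No conflicts found.
  Set A (color 0): {1, 3, 7}
  Set B (color 1): {2, 4, 5, 6}

The graph is bipartite with partition {1, 3, 7}, {2, 4, 5, 6}.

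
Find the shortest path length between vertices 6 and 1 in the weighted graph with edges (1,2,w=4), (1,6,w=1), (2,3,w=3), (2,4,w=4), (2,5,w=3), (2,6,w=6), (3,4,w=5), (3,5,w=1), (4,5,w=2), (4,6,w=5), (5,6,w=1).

Step 1: Build adjacency list with weights:
  1: 2(w=4), 6(w=1)
  2: 1(w=4), 3(w=3), 4(w=4), 5(w=3), 6(w=6)
  3: 2(w=3), 4(w=5), 5(w=1)
  4: 2(w=4), 3(w=5), 5(w=2), 6(w=5)
  5: 2(w=3), 3(w=1), 4(w=2), 6(w=1)
  6: 1(w=1), 2(w=6), 4(w=5), 5(w=1)

Step 2: Apply Dijkstra's algorithm from vertex 6:
  Visit vertex 6 (distance=0)
    Update dist[1] = 1
    Update dist[2] = 6
    Update dist[4] = 5
    Update dist[5] = 1
  Visit vertex 1 (distance=1)
    Update dist[2] = 5

Step 3: Shortest path: 6 -> 1
Total weight: 1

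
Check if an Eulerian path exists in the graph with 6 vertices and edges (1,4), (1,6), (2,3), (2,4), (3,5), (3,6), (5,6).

Step 1: Find the degree of each vertex:
  deg(1) = 2
  deg(2) = 2
  deg(3) = 3
  deg(4) = 2
  deg(5) = 2
  deg(6) = 3

Step 2: Count vertices with odd degree:
  Odd-degree vertices: 3, 6 (2 total)

Step 3: Apply Euler's theorem:
  - Eulerian circuit exists iff graph is connected and all vertices have even degree
  - Eulerian path exists iff graph is connected and has 0 or 2 odd-degree vertices

Graph is connected with exactly 2 odd-degree vertices (3, 6).
Eulerian path exists (starting and ending at the odd-degree vertices), but no Eulerian circuit.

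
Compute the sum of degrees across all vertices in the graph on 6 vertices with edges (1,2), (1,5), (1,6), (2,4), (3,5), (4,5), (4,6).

Step 1: Count edges incident to each vertex:
  deg(1) = 3 (neighbors: 2, 5, 6)
  deg(2) = 2 (neighbors: 1, 4)
  deg(3) = 1 (neighbors: 5)
  deg(4) = 3 (neighbors: 2, 5, 6)
  deg(5) = 3 (neighbors: 1, 3, 4)
  deg(6) = 2 (neighbors: 1, 4)

Step 2: Sum all degrees:
  3 + 2 + 1 + 3 + 3 + 2 = 14

Verification: sum of degrees = 2 * |E| = 2 * 7 = 14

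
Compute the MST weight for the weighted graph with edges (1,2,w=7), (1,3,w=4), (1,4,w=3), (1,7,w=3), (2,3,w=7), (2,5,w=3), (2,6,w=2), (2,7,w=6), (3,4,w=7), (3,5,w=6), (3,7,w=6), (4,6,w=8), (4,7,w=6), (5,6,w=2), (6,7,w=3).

Apply Kruskal's algorithm (sort edges by weight, add if no cycle):

Sorted edges by weight:
  (2,6) w=2
  (5,6) w=2
  (1,4) w=3
  (1,7) w=3
  (2,5) w=3
  (6,7) w=3
  (1,3) w=4
  (2,7) w=6
  (3,5) w=6
  (3,7) w=6
  (4,7) w=6
  (1,2) w=7
  (2,3) w=7
  (3,4) w=7
  (4,6) w=8

Add edge (2,6) w=2 -- no cycle. Running total: 2
Add edge (5,6) w=2 -- no cycle. Running total: 4
Add edge (1,4) w=3 -- no cycle. Running total: 7
Add edge (1,7) w=3 -- no cycle. Running total: 10
Skip edge (2,5) w=3 -- would create cycle
Add edge (6,7) w=3 -- no cycle. Running total: 13
Add edge (1,3) w=4 -- no cycle. Running total: 17

MST edges: (2,6,w=2), (5,6,w=2), (1,4,w=3), (1,7,w=3), (6,7,w=3), (1,3,w=4)
Total MST weight: 2 + 2 + 3 + 3 + 3 + 4 = 17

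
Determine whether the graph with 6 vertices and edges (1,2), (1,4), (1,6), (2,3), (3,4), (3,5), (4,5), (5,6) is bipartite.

Step 1: Attempt 2-coloring using BFS:
  Start at vertex 1, assign color 0
  Color vertex 2 with color 1 (neighbor of 1)
  Color vertex 4 with color 1 (neighbor of 1)
  Color vertex 6 with color 1 (neighbor of 1)
  Color vertex 3 with color 0 (neighbor of 2)
  Color vertex 5 with color 0 (neighbor of 4)

Step 2: Conflict found! Vertices 3 and 5 are adjacent but have the same color.
This means the graph contains an odd cycle.

The graph is NOT bipartite.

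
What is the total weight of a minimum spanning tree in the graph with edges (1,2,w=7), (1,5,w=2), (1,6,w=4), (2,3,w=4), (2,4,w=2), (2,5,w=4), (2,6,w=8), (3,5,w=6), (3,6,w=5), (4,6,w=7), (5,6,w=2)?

Apply Kruskal's algorithm (sort edges by weight, add if no cycle):

Sorted edges by weight:
  (1,5) w=2
  (2,4) w=2
  (5,6) w=2
  (1,6) w=4
  (2,3) w=4
  (2,5) w=4
  (3,6) w=5
  (3,5) w=6
  (1,2) w=7
  (4,6) w=7
  (2,6) w=8

Add edge (1,5) w=2 -- no cycle. Running total: 2
Add edge (2,4) w=2 -- no cycle. Running total: 4
Add edge (5,6) w=2 -- no cycle. Running total: 6
Skip edge (1,6) w=4 -- would create cycle
Add edge (2,3) w=4 -- no cycle. Running total: 10
Add edge (2,5) w=4 -- no cycle. Running total: 14

MST edges: (1,5,w=2), (2,4,w=2), (5,6,w=2), (2,3,w=4), (2,5,w=4)
Total MST weight: 2 + 2 + 2 + 4 + 4 = 14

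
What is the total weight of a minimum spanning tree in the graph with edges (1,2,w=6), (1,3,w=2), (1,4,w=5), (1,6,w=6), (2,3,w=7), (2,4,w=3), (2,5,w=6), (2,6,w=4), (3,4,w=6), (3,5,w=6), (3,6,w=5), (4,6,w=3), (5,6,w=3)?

Apply Kruskal's algorithm (sort edges by weight, add if no cycle):

Sorted edges by weight:
  (1,3) w=2
  (2,4) w=3
  (4,6) w=3
  (5,6) w=3
  (2,6) w=4
  (1,4) w=5
  (3,6) w=5
  (1,2) w=6
  (1,6) w=6
  (2,5) w=6
  (3,4) w=6
  (3,5) w=6
  (2,3) w=7

Add edge (1,3) w=2 -- no cycle. Running total: 2
Add edge (2,4) w=3 -- no cycle. Running total: 5
Add edge (4,6) w=3 -- no cycle. Running total: 8
Add edge (5,6) w=3 -- no cycle. Running total: 11
Skip edge (2,6) w=4 -- would create cycle
Add edge (1,4) w=5 -- no cycle. Running total: 16

MST edges: (1,3,w=2), (2,4,w=3), (4,6,w=3), (5,6,w=3), (1,4,w=5)
Total MST weight: 2 + 3 + 3 + 3 + 5 = 16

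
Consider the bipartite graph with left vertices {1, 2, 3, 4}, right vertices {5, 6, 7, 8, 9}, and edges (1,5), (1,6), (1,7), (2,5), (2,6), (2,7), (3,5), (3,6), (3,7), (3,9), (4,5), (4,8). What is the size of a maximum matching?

Step 1: List the neighbors of each left vertex:
  1: 5, 6, 7
  2: 5, 6, 7
  3: 5, 6, 7, 9
  4: 5, 8

Step 2: Greedily match left vertices, then look for augmenting paths:
  Match 1 -- 5
  Match 2 -- 6
  Match 3 -- 7
  Match 4 -- 8
  No augmenting path remains.

Step 3: Verify this is maximum:
  Matching size 4 = min(|L|, |R|) = min(4, 5), which is an upper bound, so this matching is maximum.

Maximum matching: {(1,5), (2,6), (3,7), (4,8)}
Size: 4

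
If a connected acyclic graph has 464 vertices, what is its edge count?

A tree on n vertices always has exactly n - 1 edges.
For n = 464: edges = 464 - 1 = 463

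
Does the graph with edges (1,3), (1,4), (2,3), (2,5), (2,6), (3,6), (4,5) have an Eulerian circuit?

Step 1: Find the degree of each vertex:
  deg(1) = 2
  deg(2) = 3
  deg(3) = 3
  deg(4) = 2
  deg(5) = 2
  deg(6) = 2

Step 2: Count vertices with odd degree:
  Odd-degree vertices: 2, 3 (2 total)

Step 3: Apply Euler's theorem:
  - Eulerian circuit exists iff graph is connected and all vertices have even degree
  - Eulerian path exists iff graph is connected and has 0 or 2 odd-degree vertices

Graph is connected with exactly 2 odd-degree vertices (2, 3).
Eulerian path exists (starting and ending at the odd-degree vertices), but no Eulerian circuit.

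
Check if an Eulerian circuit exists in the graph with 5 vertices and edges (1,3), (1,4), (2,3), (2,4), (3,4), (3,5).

Step 1: Find the degree of each vertex:
  deg(1) = 2
  deg(2) = 2
  deg(3) = 4
  deg(4) = 3
  deg(5) = 1

Step 2: Count vertices with odd degree:
  Odd-degree vertices: 4, 5 (2 total)

Step 3: Apply Euler's theorem:
  - Eulerian circuit exists iff graph is connected and all vertices have even degree
  - Eulerian path exists iff graph is connected and has 0 or 2 odd-degree vertices

Graph is connected with exactly 2 odd-degree vertices (4, 5).
Eulerian path exists (starting and ending at the odd-degree vertices), but no Eulerian circuit.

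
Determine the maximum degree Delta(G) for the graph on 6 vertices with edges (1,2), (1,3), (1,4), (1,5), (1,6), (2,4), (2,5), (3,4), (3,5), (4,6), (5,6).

Step 1: Count edges incident to each vertex:
  deg(1) = 5 (neighbors: 2, 3, 4, 5, 6)
  deg(2) = 3 (neighbors: 1, 4, 5)
  deg(3) = 3 (neighbors: 1, 4, 5)
  deg(4) = 4 (neighbors: 1, 2, 3, 6)
  deg(5) = 4 (neighbors: 1, 2, 3, 6)
  deg(6) = 3 (neighbors: 1, 4, 5)

Step 2: Find maximum:
  max(5, 3, 3, 4, 4, 3) = 5 (vertex 1)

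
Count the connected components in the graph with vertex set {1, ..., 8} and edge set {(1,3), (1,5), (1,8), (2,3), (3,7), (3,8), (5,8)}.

Step 1: Build adjacency list from edges:
  1: 3, 5, 8
  2: 3
  3: 1, 2, 7, 8
  4: (none)
  5: 1, 8
  6: (none)
  7: 3
  8: 1, 3, 5

Step 2: Run BFS/DFS from vertex 1:
  Visited: {1, 3, 5, 8, 2, 7}
  Reached 6 of 8 vertices

Step 3: Only 6 of 8 vertices reached. Graph is disconnected.
Connected components: {1, 2, 3, 5, 7, 8}, {4}, {6}
Number of connected components: 3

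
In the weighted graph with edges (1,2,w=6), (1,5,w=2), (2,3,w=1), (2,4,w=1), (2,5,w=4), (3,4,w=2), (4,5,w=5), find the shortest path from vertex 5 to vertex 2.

Step 1: Build adjacency list with weights:
  1: 2(w=6), 5(w=2)
  2: 1(w=6), 3(w=1), 4(w=1), 5(w=4)
  3: 2(w=1), 4(w=2)
  4: 2(w=1), 3(w=2), 5(w=5)
  5: 1(w=2), 2(w=4), 4(w=5)

Step 2: Apply Dijkstra's algorithm from vertex 5:
  Visit vertex 5 (distance=0)
    Update dist[1] = 2
    Update dist[2] = 4
    Update dist[4] = 5
  Visit vertex 1 (distance=2)
  Visit vertex 2 (distance=4)
    Update dist[3] = 5

Step 3: Shortest path: 5 -> 2
Total weight: 4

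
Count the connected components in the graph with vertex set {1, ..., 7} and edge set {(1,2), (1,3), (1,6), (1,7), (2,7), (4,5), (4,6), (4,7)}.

Step 1: Build adjacency list from edges:
  1: 2, 3, 6, 7
  2: 1, 7
  3: 1
  4: 5, 6, 7
  5: 4
  6: 1, 4
  7: 1, 2, 4

Step 2: Run BFS/DFS from vertex 1:
  Visited: {1, 2, 3, 6, 7, 4, 5}
  Reached 7 of 7 vertices

Step 3: All 7 vertices reached from vertex 1, so the graph is connected.
Number of connected components: 1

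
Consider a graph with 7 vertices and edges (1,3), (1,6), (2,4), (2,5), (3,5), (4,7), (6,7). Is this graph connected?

Step 1: Build adjacency list from edges:
  1: 3, 6
  2: 4, 5
  3: 1, 5
  4: 2, 7
  5: 2, 3
  6: 1, 7
  7: 4, 6

Step 2: Run BFS/DFS from vertex 1:
  Visited: {1, 3, 6, 5, 7, 2, 4}
  Reached 7 of 7 vertices

Step 3: All 7 vertices reached from vertex 1, so the graph is connected.
Answer: Yes, the graph is connected.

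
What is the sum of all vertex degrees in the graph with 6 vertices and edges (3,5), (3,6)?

Step 1: Count edges incident to each vertex:
  deg(1) = 0 (neighbors: none)
  deg(2) = 0 (neighbors: none)
  deg(3) = 2 (neighbors: 5, 6)
  deg(4) = 0 (neighbors: none)
  deg(5) = 1 (neighbors: 3)
  deg(6) = 1 (neighbors: 3)

Step 2: Sum all degrees:
  0 + 0 + 2 + 0 + 1 + 1 = 4

Verification: sum of degrees = 2 * |E| = 2 * 2 = 4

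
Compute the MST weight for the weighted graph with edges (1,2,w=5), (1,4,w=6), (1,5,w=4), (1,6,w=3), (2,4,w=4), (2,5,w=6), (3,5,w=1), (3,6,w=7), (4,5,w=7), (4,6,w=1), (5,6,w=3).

Apply Kruskal's algorithm (sort edges by weight, add if no cycle):

Sorted edges by weight:
  (3,5) w=1
  (4,6) w=1
  (1,6) w=3
  (5,6) w=3
  (1,5) w=4
  (2,4) w=4
  (1,2) w=5
  (1,4) w=6
  (2,5) w=6
  (3,6) w=7
  (4,5) w=7

Add edge (3,5) w=1 -- no cycle. Running total: 1
Add edge (4,6) w=1 -- no cycle. Running total: 2
Add edge (1,6) w=3 -- no cycle. Running total: 5
Add edge (5,6) w=3 -- no cycle. Running total: 8
Skip edge (1,5) w=4 -- would create cycle
Add edge (2,4) w=4 -- no cycle. Running total: 12

MST edges: (3,5,w=1), (4,6,w=1), (1,6,w=3), (5,6,w=3), (2,4,w=4)
Total MST weight: 1 + 1 + 3 + 3 + 4 = 12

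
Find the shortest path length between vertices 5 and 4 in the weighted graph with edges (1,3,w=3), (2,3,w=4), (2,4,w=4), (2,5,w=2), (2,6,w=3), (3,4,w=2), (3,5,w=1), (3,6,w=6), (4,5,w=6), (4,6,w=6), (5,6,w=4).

Step 1: Build adjacency list with weights:
  1: 3(w=3)
  2: 3(w=4), 4(w=4), 5(w=2), 6(w=3)
  3: 1(w=3), 2(w=4), 4(w=2), 5(w=1), 6(w=6)
  4: 2(w=4), 3(w=2), 5(w=6), 6(w=6)
  5: 2(w=2), 3(w=1), 4(w=6), 6(w=4)
  6: 2(w=3), 3(w=6), 4(w=6), 5(w=4)

Step 2: Apply Dijkstra's algorithm from vertex 5:
  Visit vertex 5 (distance=0)
    Update dist[2] = 2
    Update dist[3] = 1
    Update dist[4] = 6
    Update dist[6] = 4
  Visit vertex 3 (distance=1)
    Update dist[1] = 4
    Update dist[4] = 3
  Visit vertex 2 (distance=2)
  Visit vertex 4 (distance=3)

Step 3: Shortest path: 5 -> 3 -> 4
Total weight: 1 + 2 = 3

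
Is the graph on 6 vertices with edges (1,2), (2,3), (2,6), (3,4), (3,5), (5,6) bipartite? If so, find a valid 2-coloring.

Step 1: Attempt 2-coloring using BFS:
  Start at vertex 1, assign color 0
  Color vertex 2 with color 1 (neighbor of 1)
  Color vertex 3 with color 0 (neighbor of 2)
  Color vertex 6 with color 0 (neighbor of 2)
  Color vertex 4 with color 1 (neighbor of 3)
  Color vertex 5 with color 1 (neighbor of 3)

Step 2: 2-coloring succeeded. No conflicts found.
  Set A (color 0): {1, 3, 6}
  Set B (color 1): {2, 4, 5}

The graph is bipartite with partition {1, 3, 6}, {2, 4, 5}.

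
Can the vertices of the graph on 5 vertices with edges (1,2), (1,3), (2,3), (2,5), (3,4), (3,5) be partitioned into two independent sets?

Step 1: Attempt 2-coloring using BFS:
  Start at vertex 1, assign color 0
  Color vertex 2 with color 1 (neighbor of 1)
  Color vertex 3 with color 1 (neighbor of 1)

Step 2: Conflict found! Vertices 2 and 3 are adjacent but have the same color.
This means the graph contains an odd cycle.

The graph is NOT bipartite.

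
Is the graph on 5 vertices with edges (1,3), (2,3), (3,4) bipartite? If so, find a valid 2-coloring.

Step 1: Attempt 2-coloring using BFS:
  Start at vertex 1, assign color 0
  Color vertex 3 with color 1 (neighbor of 1)
  Color vertex 2 with color 0 (neighbor of 3)
  Color vertex 4 with color 0 (neighbor of 3)
  Start new component at vertex 5, assign color 0

Step 2: 2-coloring succeeded. No conflicts found.
  Set A (color 0): {1, 2, 4, 5}
  Set B (color 1): {3}

The graph is bipartite with partition {1, 2, 4, 5}, {3}.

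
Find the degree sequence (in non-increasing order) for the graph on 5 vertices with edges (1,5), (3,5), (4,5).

Step 1: Count edges incident to each vertex:
  deg(1) = 1 (neighbors: 5)
  deg(2) = 0 (neighbors: none)
  deg(3) = 1 (neighbors: 5)
  deg(4) = 1 (neighbors: 5)
  deg(5) = 3 (neighbors: 1, 3, 4)

Step 2: Sort degrees in non-increasing order:
  Degrees: [1, 0, 1, 1, 3] -> sorted: [3, 1, 1, 1, 0]

Degree sequence: [3, 1, 1, 1, 0]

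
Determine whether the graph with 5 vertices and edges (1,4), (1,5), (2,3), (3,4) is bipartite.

Step 1: Attempt 2-coloring using BFS:
  Start at vertex 1, assign color 0
  Color vertex 4 with color 1 (neighbor of 1)
  Color vertex 5 with color 1 (neighbor of 1)
  Color vertex 3 with color 0 (neighbor of 4)
  Color vertex 2 with color 1 (neighbor of 3)

Step 2: 2-coloring succeeded. No conflicts found.
  Set A (color 0): {1, 3}
  Set B (color 1): {2, 4, 5}

The graph is bipartite with partition {1, 3}, {2, 4, 5}.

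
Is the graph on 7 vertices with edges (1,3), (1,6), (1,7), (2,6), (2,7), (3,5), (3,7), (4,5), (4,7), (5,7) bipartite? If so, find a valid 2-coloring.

Step 1: Attempt 2-coloring using BFS:
  Start at vertex 1, assign color 0
  Color vertex 3 with color 1 (neighbor of 1)
  Color vertex 6 with color 1 (neighbor of 1)
  Color vertex 7 with color 1 (neighbor of 1)
  Color vertex 5 with color 0 (neighbor of 3)

Step 2: Conflict found! Vertices 3 and 7 are adjacent but have the same color.
This means the graph contains an odd cycle.

The graph is NOT bipartite.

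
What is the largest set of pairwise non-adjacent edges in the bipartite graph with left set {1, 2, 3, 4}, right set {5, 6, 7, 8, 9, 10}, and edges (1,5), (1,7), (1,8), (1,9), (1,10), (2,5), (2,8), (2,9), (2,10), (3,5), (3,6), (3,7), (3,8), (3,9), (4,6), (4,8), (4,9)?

Step 1: List the neighbors of each left vertex:
  1: 5, 7, 8, 9, 10
  2: 5, 8, 9, 10
  3: 5, 6, 7, 8, 9
  4: 6, 8, 9

Step 2: Greedily match left vertices, then look for augmenting paths:
  Match 1 -- 5
  Match 2 -- 8
  Match 3 -- 6
  Match 4 -- 9
  No augmenting path remains.

Step 3: Verify this is maximum:
  Matching size 4 = min(|L|, |R|) = min(4, 6), which is an upper bound, so this matching is maximum.

Maximum matching: {(1,5), (2,8), (3,6), (4,9)}
Size: 4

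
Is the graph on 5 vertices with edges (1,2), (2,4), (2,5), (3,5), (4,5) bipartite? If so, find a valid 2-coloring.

Step 1: Attempt 2-coloring using BFS:
  Start at vertex 1, assign color 0
  Color vertex 2 with color 1 (neighbor of 1)
  Color vertex 4 with color 0 (neighbor of 2)
  Color vertex 5 with color 0 (neighbor of 2)

Step 2: Conflict found! Vertices 4 and 5 are adjacent but have the same color.
This means the graph contains an odd cycle.

The graph is NOT bipartite.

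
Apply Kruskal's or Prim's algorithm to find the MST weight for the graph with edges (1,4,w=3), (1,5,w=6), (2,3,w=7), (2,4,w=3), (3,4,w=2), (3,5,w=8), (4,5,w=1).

Apply Kruskal's algorithm (sort edges by weight, add if no cycle):

Sorted edges by weight:
  (4,5) w=1
  (3,4) w=2
  (1,4) w=3
  (2,4) w=3
  (1,5) w=6
  (2,3) w=7
  (3,5) w=8

Add edge (4,5) w=1 -- no cycle. Running total: 1
Add edge (3,4) w=2 -- no cycle. Running total: 3
Add edge (1,4) w=3 -- no cycle. Running total: 6
Add edge (2,4) w=3 -- no cycle. Running total: 9

MST edges: (4,5,w=1), (3,4,w=2), (1,4,w=3), (2,4,w=3)
Total MST weight: 1 + 2 + 3 + 3 = 9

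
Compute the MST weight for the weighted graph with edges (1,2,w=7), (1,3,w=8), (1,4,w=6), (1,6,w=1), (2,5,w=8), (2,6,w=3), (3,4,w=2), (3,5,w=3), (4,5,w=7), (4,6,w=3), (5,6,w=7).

Apply Kruskal's algorithm (sort edges by weight, add if no cycle):

Sorted edges by weight:
  (1,6) w=1
  (3,4) w=2
  (2,6) w=3
  (3,5) w=3
  (4,6) w=3
  (1,4) w=6
  (1,2) w=7
  (4,5) w=7
  (5,6) w=7
  (1,3) w=8
  (2,5) w=8

Add edge (1,6) w=1 -- no cycle. Running total: 1
Add edge (3,4) w=2 -- no cycle. Running total: 3
Add edge (2,6) w=3 -- no cycle. Running total: 6
Add edge (3,5) w=3 -- no cycle. Running total: 9
Add edge (4,6) w=3 -- no cycle. Running total: 12

MST edges: (1,6,w=1), (3,4,w=2), (2,6,w=3), (3,5,w=3), (4,6,w=3)
Total MST weight: 1 + 2 + 3 + 3 + 3 = 12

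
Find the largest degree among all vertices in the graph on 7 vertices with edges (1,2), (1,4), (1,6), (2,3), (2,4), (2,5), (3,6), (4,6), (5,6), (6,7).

Step 1: Count edges incident to each vertex:
  deg(1) = 3 (neighbors: 2, 4, 6)
  deg(2) = 4 (neighbors: 1, 3, 4, 5)
  deg(3) = 2 (neighbors: 2, 6)
  deg(4) = 3 (neighbors: 1, 2, 6)
  deg(5) = 2 (neighbors: 2, 6)
  deg(6) = 5 (neighbors: 1, 3, 4, 5, 7)
  deg(7) = 1 (neighbors: 6)

Step 2: Find maximum:
  max(3, 4, 2, 3, 2, 5, 1) = 5 (vertex 6)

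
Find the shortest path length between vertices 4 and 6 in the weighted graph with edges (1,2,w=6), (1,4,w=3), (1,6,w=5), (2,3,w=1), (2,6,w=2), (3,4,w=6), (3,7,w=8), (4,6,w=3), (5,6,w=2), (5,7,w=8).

Step 1: Build adjacency list with weights:
  1: 2(w=6), 4(w=3), 6(w=5)
  2: 1(w=6), 3(w=1), 6(w=2)
  3: 2(w=1), 4(w=6), 7(w=8)
  4: 1(w=3), 3(w=6), 6(w=3)
  5: 6(w=2), 7(w=8)
  6: 1(w=5), 2(w=2), 4(w=3), 5(w=2)
  7: 3(w=8), 5(w=8)

Step 2: Apply Dijkstra's algorithm from vertex 4:
  Visit vertex 4 (distance=0)
    Update dist[1] = 3
    Update dist[3] = 6
    Update dist[6] = 3
  Visit vertex 1 (distance=3)
    Update dist[2] = 9
  Visit vertex 6 (distance=3)
    Update dist[2] = 5
    Update dist[5] = 5

Step 3: Shortest path: 4 -> 6
Total weight: 3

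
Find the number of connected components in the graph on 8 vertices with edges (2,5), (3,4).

Step 1: Build adjacency list from edges:
  1: (none)
  2: 5
  3: 4
  4: 3
  5: 2
  6: (none)
  7: (none)
  8: (none)

Step 2: Run BFS/DFS from vertex 1:
  Visited: {1}
  Reached 1 of 8 vertices

Step 3: Only 1 of 8 vertices reached. Graph is disconnected.
Connected components: {1}, {2, 5}, {3, 4}, {6}, {7}, {8}
Number of connected components: 6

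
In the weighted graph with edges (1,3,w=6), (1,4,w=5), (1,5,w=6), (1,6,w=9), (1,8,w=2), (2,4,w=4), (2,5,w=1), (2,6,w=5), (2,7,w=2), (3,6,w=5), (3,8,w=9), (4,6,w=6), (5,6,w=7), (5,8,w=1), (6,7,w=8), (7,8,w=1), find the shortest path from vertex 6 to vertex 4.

Step 1: Build adjacency list with weights:
  1: 3(w=6), 4(w=5), 5(w=6), 6(w=9), 8(w=2)
  2: 4(w=4), 5(w=1), 6(w=5), 7(w=2)
  3: 1(w=6), 6(w=5), 8(w=9)
  4: 1(w=5), 2(w=4), 6(w=6)
  5: 1(w=6), 2(w=1), 6(w=7), 8(w=1)
  6: 1(w=9), 2(w=5), 3(w=5), 4(w=6), 5(w=7), 7(w=8)
  7: 2(w=2), 6(w=8), 8(w=1)
  8: 1(w=2), 3(w=9), 5(w=1), 7(w=1)

Step 2: Apply Dijkstra's algorithm from vertex 6:
  Visit vertex 6 (distance=0)
    Update dist[1] = 9
    Update dist[2] = 5
    Update dist[3] = 5
    Update dist[4] = 6
    Update dist[5] = 7
    Update dist[7] = 8
  Visit vertex 2 (distance=5)
    Update dist[5] = 6
    Update dist[7] = 7
  Visit vertex 3 (distance=5)
    Update dist[8] = 14
  Visit vertex 4 (distance=6)

Step 3: Shortest path: 6 -> 4
Total weight: 6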